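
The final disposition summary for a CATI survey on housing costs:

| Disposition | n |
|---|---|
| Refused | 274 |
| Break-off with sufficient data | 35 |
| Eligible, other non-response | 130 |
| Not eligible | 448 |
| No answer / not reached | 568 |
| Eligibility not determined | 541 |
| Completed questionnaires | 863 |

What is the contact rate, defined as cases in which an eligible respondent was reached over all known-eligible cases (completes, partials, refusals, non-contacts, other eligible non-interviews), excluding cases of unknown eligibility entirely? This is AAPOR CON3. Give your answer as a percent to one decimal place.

Numerator → 863 + 35 + 274 + 130 = 1302
Base → 863 + 35 + 274 + 568 + 130 = 1870
CON3 = 1302 / 1870 = 0.6963

69.6%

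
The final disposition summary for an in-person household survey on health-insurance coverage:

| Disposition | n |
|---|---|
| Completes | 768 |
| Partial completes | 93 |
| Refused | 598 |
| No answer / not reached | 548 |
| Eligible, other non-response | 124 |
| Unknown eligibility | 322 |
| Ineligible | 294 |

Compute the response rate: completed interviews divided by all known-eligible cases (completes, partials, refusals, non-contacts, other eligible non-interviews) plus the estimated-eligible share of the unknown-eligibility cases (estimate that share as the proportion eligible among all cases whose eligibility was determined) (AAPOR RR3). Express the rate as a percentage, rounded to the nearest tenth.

31.8%

Numerator → 768
Eligible (known) → 768 + 93 + 598 + 548 + 124 = 2131
e = 2131 / (2131 + 294) = 2131 / 2425 = 0.8788
Estimated eligible among unknowns → 0.8788 × 322 = 282.97
Denominator → 2131 + 282.97 = 2413.97
RR3 = 768 / 2413.97 = 0.3181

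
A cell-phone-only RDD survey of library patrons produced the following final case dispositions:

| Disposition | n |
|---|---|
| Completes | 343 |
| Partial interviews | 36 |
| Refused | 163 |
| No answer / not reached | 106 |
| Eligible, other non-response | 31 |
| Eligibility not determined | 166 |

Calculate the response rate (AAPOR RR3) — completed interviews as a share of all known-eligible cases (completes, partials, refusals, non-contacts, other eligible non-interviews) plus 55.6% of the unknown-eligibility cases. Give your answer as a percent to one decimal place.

44.5%

Top → 343
Known eligible → 343 + 36 + 163 + 106 + 31 = 679
Eligible share of unknowns → 0.5560 × 166 = 92.30
Denominator → 679 + 92.30 = 771.30
RR3 = 343 / 771.30 = 0.4447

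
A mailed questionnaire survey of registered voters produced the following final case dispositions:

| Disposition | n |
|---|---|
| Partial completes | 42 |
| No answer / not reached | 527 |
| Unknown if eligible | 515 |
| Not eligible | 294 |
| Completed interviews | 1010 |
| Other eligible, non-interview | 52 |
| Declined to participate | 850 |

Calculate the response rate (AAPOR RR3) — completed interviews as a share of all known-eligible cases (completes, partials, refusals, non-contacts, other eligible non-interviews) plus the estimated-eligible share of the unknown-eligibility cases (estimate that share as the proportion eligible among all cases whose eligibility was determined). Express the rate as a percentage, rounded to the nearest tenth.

34.3%

Num: 1010
Known eligible: 1010 + 42 + 850 + 527 + 52 = 2481
e = 2481 / (2481 + 294) = 2481 / 2775 = 0.8941
Eligible share of unknowns: 0.8941 × 515 = 460.46
Base: 2481 + 460.46 = 2941.46
RR3 = 1010 / 2941.46 = 0.3434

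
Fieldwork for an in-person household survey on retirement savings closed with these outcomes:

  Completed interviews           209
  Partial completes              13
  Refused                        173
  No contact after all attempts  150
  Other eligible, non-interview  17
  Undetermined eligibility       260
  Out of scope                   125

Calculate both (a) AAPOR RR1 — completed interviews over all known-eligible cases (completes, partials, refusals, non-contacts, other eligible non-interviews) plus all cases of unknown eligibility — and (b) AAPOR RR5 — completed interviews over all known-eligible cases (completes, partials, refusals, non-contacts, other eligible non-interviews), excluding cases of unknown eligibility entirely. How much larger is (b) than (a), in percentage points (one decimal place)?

Num = 209
Denominator = 209 + 13 + 173 + 150 + 17 + 260 = 822
RR1 = 209 / 822 = 0.2543
Denominator = 209 + 13 + 173 + 150 + 17 = 562
RR5 = 209 / 562 = 0.3719
Difference = 37.19 − 25.43 = 11.76 percentage points

11.8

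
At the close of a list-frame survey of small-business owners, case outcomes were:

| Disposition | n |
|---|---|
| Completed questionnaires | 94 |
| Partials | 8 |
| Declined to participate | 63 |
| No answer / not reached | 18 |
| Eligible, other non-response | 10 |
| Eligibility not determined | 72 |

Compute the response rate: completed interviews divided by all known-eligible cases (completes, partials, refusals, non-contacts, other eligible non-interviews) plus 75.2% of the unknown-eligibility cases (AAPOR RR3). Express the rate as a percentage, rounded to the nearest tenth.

38.0%

Numerator = 94
Determined eligible = 94 + 8 + 63 + 18 + 10 = 193
Estimated eligible among unknowns = 0.7520 × 72 = 54.14
Denom = 193 + 54.14 = 247.14
RR3 = 94 / 247.14 = 0.3804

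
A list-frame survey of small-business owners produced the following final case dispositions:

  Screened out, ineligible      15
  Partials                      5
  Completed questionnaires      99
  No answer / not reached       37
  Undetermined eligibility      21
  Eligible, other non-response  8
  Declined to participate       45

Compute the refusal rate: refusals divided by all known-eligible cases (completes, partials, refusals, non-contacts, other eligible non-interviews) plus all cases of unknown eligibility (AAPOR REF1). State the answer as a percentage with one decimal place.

Top = 45
Denom = 99 + 5 + 45 + 37 + 8 + 21 = 215
REF1 = 45 / 215 = 0.2093

20.9%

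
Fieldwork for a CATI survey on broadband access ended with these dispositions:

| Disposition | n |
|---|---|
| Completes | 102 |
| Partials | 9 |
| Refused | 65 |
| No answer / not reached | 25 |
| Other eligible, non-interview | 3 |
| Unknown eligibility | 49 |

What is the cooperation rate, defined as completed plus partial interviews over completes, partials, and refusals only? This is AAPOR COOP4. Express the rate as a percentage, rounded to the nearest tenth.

Numerator: 102 + 9 = 111
Base: 102 + 9 + 65 = 176
COOP4 = 111 / 176 = 0.6307

63.1%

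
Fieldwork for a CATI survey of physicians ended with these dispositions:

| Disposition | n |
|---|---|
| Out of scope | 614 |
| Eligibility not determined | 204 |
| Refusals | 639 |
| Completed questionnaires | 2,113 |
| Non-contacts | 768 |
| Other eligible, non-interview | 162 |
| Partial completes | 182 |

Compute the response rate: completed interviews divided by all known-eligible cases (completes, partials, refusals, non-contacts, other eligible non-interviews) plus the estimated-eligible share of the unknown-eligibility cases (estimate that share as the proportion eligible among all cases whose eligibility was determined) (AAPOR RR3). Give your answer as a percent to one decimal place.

Num: 2113
Known eligible: 2113 + 182 + 639 + 768 + 162 = 3864
e = 3864 / (3864 + 614) = 3864 / 4478 = 0.8629
e × U: 0.8629 × 204 = 176.03
Base: 3864 + 176.03 = 4040.03
RR3 = 2113 / 4040.03 = 0.5230

52.3%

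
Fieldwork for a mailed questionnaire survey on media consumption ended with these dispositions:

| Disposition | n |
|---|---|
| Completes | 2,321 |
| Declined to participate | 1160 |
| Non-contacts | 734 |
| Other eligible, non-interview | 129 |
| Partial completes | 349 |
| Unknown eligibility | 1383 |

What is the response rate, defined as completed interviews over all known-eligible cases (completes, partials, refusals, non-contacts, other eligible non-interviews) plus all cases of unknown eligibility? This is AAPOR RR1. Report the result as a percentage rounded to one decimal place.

38.2%

Num → 2321
Denom → 2321 + 349 + 1160 + 734 + 129 + 1383 = 6076
RR1 = 2321 / 6076 = 0.3820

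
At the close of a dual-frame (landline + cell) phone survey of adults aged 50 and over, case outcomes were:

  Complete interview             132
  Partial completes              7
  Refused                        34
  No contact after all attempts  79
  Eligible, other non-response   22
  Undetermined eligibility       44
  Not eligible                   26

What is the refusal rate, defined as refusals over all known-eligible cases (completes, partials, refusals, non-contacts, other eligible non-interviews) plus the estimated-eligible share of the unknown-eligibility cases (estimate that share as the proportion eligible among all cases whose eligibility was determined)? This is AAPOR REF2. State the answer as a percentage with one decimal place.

10.8%

Top → 34
Determined eligible → 132 + 7 + 34 + 79 + 22 = 274
e = 274 / (274 + 26) = 274 / 300 = 0.9133
e × U → 0.9133 × 44 = 40.19
Base → 274 + 40.19 = 314.19
REF2 = 34 / 314.19 = 0.1082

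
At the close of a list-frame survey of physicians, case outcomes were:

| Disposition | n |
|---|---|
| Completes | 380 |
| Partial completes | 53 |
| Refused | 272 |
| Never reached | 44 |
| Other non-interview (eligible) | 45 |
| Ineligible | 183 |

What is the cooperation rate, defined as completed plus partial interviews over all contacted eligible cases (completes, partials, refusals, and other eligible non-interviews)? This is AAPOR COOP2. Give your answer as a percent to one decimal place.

57.7%

Top → 380 + 53 = 433
Base → 380 + 53 + 272 + 45 = 750
COOP2 = 433 / 750 = 0.5773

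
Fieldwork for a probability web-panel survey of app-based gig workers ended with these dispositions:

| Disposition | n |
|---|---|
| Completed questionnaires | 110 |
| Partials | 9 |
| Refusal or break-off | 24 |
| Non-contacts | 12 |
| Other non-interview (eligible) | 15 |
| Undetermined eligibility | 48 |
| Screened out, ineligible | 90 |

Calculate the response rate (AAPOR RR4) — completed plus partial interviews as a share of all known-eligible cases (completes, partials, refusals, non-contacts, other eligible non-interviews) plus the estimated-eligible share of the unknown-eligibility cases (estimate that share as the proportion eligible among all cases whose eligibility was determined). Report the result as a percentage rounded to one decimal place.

Numerator → 110 + 9 = 119
Eligible (known) → 110 + 9 + 24 + 12 + 15 = 170
e = 170 / (170 + 90) = 170 / 260 = 0.6538
Eligible share of unknowns → 0.6538 × 48 = 31.38
Denom → 170 + 31.38 = 201.38
RR4 = 119 / 201.38 = 0.5909

59.1%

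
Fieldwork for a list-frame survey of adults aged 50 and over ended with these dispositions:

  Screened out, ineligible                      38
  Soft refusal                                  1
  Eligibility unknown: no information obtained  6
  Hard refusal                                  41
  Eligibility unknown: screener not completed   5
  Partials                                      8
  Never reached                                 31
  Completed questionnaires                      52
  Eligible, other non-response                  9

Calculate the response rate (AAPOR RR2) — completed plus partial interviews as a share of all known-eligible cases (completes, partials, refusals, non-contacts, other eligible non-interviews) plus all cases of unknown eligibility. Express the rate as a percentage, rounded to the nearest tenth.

39.2%

Refusal or break-off = 41 + 1 = 42
Undetermined eligibility = 5 + 6 = 11
Num = 52 + 8 = 60
Denominator = 52 + 8 + 42 + 31 + 9 + 11 = 153
RR2 = 60 / 153 = 0.3922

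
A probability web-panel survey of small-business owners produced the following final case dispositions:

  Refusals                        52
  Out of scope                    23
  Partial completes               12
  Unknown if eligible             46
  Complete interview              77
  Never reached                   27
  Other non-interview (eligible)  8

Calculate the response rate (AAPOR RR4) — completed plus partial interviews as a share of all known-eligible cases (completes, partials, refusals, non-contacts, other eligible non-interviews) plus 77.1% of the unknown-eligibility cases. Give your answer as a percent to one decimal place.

42.1%

Top → 77 + 12 = 89
Eligible (known) → 77 + 12 + 52 + 27 + 8 = 176
Estimated eligible among unknowns → 0.7710 × 46 = 35.47
Denom → 176 + 35.47 = 211.47
RR4 = 89 / 211.47 = 0.4209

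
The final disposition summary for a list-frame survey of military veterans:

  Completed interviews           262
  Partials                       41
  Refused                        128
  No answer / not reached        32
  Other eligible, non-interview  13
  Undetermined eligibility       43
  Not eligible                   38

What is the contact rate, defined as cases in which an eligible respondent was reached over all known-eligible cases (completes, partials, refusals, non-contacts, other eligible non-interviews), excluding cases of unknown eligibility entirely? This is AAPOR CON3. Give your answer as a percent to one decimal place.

Numerator → 262 + 41 + 128 + 13 = 444
Denominator → 262 + 41 + 128 + 32 + 13 = 476
CON3 = 444 / 476 = 0.9328

93.3%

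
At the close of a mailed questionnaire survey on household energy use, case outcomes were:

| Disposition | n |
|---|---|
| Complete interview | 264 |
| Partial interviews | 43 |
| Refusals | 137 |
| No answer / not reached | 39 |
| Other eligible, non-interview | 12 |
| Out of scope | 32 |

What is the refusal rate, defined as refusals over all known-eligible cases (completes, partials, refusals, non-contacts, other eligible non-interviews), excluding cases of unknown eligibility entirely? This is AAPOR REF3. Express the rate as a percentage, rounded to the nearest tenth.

27.7%

Num = 137
Denom = 264 + 43 + 137 + 39 + 12 = 495
REF3 = 137 / 495 = 0.2768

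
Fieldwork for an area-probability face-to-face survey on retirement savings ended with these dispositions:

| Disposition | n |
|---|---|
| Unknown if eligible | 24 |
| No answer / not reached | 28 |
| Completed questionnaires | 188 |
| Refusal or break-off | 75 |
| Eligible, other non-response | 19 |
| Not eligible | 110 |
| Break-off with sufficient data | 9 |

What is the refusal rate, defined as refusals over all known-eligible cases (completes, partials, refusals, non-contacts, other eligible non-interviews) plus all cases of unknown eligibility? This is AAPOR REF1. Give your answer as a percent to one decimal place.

Num → 75
Denom → 188 + 9 + 75 + 28 + 19 + 24 = 343
REF1 = 75 / 343 = 0.2187

21.9%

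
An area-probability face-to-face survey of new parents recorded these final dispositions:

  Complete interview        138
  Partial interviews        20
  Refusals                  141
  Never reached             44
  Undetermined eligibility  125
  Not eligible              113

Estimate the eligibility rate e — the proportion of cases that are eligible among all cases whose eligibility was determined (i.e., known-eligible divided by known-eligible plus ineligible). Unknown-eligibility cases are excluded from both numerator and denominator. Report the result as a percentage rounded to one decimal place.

75.2%

Eligible (known) = 138 + 20 + 141 + 44 = 343
e = 343 / (343 + 113) = 343 / 456 = 0.7522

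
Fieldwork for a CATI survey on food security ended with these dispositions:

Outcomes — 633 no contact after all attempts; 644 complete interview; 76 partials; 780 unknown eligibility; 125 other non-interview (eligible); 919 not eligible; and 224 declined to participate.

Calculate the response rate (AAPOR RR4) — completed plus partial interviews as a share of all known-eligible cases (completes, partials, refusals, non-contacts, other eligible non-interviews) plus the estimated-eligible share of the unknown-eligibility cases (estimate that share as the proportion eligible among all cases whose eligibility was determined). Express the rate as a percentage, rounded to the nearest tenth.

32.6%

Numerator = 644 + 76 = 720
Determined eligible = 644 + 76 + 224 + 633 + 125 = 1702
e = 1702 / (1702 + 919) = 1702 / 2621 = 0.6494
Estimated eligible among unknowns = 0.6494 × 780 = 506.53
Base = 1702 + 506.53 = 2208.53
RR4 = 720 / 2208.53 = 0.3260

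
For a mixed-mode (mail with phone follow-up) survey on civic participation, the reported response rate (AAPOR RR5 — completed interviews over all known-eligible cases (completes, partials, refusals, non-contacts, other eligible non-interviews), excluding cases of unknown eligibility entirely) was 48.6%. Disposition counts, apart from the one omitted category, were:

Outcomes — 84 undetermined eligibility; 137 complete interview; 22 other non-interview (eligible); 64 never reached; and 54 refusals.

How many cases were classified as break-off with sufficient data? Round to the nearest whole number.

5

RR5 = 137 / D = 0.486
D = 137 / 0.486 = 281.9
Rest of base = 277
break-off with sufficient data = 281.9 − 277 ≈ 5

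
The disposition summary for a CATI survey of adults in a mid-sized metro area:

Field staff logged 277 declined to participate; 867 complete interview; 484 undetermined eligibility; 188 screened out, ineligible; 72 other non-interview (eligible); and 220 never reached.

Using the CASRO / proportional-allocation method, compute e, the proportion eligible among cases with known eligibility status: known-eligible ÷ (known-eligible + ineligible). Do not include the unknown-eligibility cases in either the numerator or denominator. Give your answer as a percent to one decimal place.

Determined eligible → 867 + 277 + 220 + 72 = 1436
e = 1436 / (1436 + 188) = 1436 / 1624 = 0.8842

88.4%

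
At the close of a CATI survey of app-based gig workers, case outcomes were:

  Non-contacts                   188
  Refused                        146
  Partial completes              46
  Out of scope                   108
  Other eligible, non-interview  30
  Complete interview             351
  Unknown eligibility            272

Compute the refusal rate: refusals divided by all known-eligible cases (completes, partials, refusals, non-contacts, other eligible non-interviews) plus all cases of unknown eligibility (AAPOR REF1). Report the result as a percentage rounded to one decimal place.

14.1%

Numerator → 146
Base → 351 + 46 + 146 + 188 + 30 + 272 = 1033
REF1 = 146 / 1033 = 0.1413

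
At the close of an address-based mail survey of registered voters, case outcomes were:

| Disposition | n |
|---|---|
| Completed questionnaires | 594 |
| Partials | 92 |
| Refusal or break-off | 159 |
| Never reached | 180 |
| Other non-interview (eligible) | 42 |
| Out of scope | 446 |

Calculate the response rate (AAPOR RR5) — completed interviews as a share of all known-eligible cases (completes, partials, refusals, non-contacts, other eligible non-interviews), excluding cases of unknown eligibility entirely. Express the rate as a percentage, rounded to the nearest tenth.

Top = 594
Base = 594 + 92 + 159 + 180 + 42 = 1067
RR5 = 594 / 1067 = 0.5567

55.7%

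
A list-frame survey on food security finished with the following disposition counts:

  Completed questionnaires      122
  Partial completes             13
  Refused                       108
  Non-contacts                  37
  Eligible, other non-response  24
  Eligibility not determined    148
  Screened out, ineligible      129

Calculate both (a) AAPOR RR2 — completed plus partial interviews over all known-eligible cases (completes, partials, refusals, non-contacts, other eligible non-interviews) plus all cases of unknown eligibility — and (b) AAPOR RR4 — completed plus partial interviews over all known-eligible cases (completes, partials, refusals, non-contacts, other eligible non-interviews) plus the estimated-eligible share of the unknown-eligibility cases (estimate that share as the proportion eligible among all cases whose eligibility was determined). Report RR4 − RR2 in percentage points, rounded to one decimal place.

Top: 122 + 13 = 135
Denom: 122 + 13 + 108 + 37 + 24 + 148 = 452
RR2 = 135 / 452 = 0.2987
Known eligible: 122 + 13 + 108 + 37 + 24 = 304
e = 304 / (304 + 129) = 304 / 433 = 0.7021
Estimated eligible among unknowns: 0.7021 × 148 = 103.91
Denom: 304 + 103.91 = 407.91
RR4 = 135 / 407.91 = 0.3310
Difference = 33.10 − 29.87 = 3.23 percentage points

3.2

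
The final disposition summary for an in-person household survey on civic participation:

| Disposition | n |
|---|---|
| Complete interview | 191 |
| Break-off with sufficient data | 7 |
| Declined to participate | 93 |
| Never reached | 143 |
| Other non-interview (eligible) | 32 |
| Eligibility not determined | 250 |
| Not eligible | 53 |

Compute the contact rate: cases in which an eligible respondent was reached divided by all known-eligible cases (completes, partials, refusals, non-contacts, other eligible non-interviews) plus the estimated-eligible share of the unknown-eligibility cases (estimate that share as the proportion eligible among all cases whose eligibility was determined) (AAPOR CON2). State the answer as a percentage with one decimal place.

46.8%

Top → 191 + 7 + 93 + 32 = 323
Eligible (known) → 191 + 7 + 93 + 143 + 32 = 466
e = 466 / (466 + 53) = 466 / 519 = 0.8979
Eligible share of unknowns → 0.8979 × 250 = 224.47
Denominator → 466 + 224.47 = 690.47
CON2 = 323 / 690.47 = 0.4678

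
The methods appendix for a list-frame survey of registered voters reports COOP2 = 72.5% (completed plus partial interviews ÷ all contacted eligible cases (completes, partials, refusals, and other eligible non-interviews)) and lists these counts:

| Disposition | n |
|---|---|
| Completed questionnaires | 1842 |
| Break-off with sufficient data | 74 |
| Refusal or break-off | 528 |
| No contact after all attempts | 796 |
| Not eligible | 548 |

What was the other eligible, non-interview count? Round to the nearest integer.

Numerator: 1842 + 74 = 1916
COOP2 = 1916 / D = 0.725
D = 1916 / 0.725 = 2642.8
Other denominator terms total 2444
other eligible, non-interview = 2642.8 − 2444 ≈ 199

199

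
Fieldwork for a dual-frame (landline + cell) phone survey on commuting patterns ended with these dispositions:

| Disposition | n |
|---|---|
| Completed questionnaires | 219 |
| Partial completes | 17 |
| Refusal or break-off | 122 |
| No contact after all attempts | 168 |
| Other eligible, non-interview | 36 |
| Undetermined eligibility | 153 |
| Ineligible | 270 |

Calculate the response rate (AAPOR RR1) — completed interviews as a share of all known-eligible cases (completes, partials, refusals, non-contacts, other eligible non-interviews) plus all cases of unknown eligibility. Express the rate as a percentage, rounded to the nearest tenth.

Numerator = 219
Denom = 219 + 17 + 122 + 168 + 36 + 153 = 715
RR1 = 219 / 715 = 0.3063

30.6%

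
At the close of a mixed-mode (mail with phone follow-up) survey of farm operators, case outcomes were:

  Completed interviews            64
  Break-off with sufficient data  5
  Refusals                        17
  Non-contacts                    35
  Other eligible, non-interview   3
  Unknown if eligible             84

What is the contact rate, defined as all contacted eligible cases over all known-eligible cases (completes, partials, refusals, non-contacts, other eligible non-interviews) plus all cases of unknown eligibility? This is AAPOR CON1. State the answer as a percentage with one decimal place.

42.8%

Numerator = 64 + 5 + 17 + 3 = 89
Base = 64 + 5 + 17 + 35 + 3 + 84 = 208
CON1 = 89 / 208 = 0.4279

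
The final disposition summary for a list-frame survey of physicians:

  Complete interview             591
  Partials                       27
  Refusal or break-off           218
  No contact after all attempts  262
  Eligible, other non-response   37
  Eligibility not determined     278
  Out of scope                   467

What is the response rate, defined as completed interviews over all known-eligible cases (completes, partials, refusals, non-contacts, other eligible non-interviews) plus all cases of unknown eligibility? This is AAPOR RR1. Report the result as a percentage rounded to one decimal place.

Num = 591
Denom = 591 + 27 + 218 + 262 + 37 + 278 = 1413
RR1 = 591 / 1413 = 0.4183

41.8%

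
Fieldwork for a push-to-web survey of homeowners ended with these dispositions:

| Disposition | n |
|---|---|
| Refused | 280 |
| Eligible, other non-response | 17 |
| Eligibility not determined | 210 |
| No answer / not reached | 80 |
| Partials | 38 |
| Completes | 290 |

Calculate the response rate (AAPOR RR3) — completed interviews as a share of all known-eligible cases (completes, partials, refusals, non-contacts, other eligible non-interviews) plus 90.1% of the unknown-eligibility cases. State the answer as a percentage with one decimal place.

Numerator → 290
Determined eligible → 290 + 38 + 280 + 80 + 17 = 705
Eligible share of unknowns → 0.9010 × 210 = 189.21
Denom → 705 + 189.21 = 894.21
RR3 = 290 / 894.21 = 0.3243

32.4%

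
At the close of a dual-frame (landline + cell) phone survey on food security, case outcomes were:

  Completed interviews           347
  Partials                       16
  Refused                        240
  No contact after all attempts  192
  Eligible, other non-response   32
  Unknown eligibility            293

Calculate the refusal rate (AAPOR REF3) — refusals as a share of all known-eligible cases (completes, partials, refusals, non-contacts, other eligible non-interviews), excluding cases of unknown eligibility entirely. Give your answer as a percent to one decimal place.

29.0%

Num: 240
Base: 347 + 16 + 240 + 192 + 32 = 827
REF3 = 240 / 827 = 0.2902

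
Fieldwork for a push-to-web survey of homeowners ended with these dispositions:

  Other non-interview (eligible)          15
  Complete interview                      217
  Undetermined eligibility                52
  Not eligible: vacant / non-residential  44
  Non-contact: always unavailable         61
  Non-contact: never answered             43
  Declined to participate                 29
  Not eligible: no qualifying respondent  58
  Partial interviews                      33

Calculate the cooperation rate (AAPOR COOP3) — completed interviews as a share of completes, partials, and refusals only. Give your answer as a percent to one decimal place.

No answer / not reached = 43 + 61 = 104
Ineligible = 58 + 44 = 102
Top → 217
Denominator → 217 + 33 + 29 = 279
COOP3 = 217 / 279 = 0.7778

77.8%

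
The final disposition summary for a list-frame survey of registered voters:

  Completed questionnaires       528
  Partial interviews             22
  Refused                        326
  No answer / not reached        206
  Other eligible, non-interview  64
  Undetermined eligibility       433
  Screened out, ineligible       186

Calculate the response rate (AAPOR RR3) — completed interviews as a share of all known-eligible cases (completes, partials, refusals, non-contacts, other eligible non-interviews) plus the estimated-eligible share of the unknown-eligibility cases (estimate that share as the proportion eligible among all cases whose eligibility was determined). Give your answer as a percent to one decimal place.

34.8%

Top: 528
Known eligible: 528 + 22 + 326 + 206 + 64 = 1146
e = 1146 / (1146 + 186) = 1146 / 1332 = 0.8604
e × U: 0.8604 × 433 = 372.55
Denom: 1146 + 372.55 = 1518.55
RR3 = 528 / 1518.55 = 0.3477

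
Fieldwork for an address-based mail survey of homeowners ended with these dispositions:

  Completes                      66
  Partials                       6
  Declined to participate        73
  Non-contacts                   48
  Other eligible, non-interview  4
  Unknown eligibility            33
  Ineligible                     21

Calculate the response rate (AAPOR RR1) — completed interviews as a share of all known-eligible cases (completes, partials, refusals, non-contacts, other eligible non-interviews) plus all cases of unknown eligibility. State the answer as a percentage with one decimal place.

Num → 66
Denom → 66 + 6 + 73 + 48 + 4 + 33 = 230
RR1 = 66 / 230 = 0.2870

28.7%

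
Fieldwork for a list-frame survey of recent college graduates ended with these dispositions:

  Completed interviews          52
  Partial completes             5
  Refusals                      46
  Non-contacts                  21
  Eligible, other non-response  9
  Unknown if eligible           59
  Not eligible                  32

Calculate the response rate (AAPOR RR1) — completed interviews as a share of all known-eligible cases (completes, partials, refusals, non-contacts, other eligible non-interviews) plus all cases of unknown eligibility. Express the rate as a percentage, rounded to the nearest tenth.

27.1%

Numerator = 52
Denom = 52 + 5 + 46 + 21 + 9 + 59 = 192
RR1 = 52 / 192 = 0.2708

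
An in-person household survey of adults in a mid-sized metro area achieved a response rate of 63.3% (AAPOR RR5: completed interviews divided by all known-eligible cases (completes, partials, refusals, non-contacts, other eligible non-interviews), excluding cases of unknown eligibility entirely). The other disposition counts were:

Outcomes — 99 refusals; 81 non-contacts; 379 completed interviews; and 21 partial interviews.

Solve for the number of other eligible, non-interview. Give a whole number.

19

RR5 = 379 / D = 0.633
D = 379 / 0.633 = 598.7
Remaining denominator categories sum to 580
other eligible, non-interview = 598.7 − 580 ≈ 19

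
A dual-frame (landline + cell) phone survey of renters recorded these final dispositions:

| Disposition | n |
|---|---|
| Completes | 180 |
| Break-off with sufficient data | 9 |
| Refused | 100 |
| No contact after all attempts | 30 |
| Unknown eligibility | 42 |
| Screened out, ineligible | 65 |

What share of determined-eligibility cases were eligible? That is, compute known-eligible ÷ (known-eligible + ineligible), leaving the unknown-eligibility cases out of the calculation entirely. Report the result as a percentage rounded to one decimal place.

Eligible (known) = 180 + 9 + 100 + 30 = 319
e = 319 / (319 + 65) = 319 / 384 = 0.8307

83.1%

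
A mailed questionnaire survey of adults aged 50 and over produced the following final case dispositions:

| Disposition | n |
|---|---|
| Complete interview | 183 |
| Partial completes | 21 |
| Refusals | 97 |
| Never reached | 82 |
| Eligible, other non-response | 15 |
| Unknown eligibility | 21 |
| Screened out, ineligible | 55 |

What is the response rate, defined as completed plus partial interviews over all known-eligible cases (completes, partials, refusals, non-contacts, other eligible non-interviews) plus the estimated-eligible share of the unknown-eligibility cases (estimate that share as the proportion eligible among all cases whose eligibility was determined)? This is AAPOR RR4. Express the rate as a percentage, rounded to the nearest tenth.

Top = 183 + 21 = 204
Eligible (known) = 183 + 21 + 97 + 82 + 15 = 398
e = 398 / (398 + 55) = 398 / 453 = 0.8786
Estimated eligible among unknowns = 0.8786 × 21 = 18.45
Denominator = 398 + 18.45 = 416.45
RR4 = 204 / 416.45 = 0.4899

49.0%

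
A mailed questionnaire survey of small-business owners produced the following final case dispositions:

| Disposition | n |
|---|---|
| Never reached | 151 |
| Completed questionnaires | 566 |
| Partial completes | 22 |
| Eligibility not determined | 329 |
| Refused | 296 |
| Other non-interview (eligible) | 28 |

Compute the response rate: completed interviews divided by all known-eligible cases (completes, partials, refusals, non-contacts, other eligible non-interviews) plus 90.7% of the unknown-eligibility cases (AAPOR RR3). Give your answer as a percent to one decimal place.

41.6%

Num = 566
Eligible (known) = 566 + 22 + 296 + 151 + 28 = 1063
Eligible share of unknowns = 0.9070 × 329 = 298.40
Denom = 1063 + 298.40 = 1361.40
RR3 = 566 / 1361.40 = 0.4157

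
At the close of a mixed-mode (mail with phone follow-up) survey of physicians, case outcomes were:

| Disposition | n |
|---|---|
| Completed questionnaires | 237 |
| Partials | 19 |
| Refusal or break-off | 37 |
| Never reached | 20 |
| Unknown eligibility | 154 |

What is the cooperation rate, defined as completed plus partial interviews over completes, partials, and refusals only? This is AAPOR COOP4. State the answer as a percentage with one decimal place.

Num: 237 + 19 = 256
Denom: 237 + 19 + 37 = 293
COOP4 = 256 / 293 = 0.8737

87.4%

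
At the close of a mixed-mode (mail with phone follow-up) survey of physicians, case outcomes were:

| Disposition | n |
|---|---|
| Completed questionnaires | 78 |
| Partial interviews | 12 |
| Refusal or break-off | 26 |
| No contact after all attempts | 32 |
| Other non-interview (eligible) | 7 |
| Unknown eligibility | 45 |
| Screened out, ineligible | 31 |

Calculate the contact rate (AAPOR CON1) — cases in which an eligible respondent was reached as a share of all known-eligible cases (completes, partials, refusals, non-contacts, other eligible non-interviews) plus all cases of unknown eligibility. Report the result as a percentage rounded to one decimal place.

Top → 78 + 12 + 26 + 7 = 123
Base → 78 + 12 + 26 + 32 + 7 + 45 = 200
CON1 = 123 / 200 = 0.6150

61.5%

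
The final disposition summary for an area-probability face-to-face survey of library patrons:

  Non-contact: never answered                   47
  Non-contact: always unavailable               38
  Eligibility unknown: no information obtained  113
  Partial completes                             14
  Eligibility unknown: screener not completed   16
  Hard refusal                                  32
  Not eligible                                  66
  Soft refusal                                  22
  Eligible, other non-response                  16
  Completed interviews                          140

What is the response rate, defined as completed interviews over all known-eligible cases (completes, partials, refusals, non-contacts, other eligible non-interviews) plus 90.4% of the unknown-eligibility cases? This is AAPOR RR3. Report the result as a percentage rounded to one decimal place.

Refusal or break-off = 32 + 22 = 54
Non-contacts = 47 + 38 = 85
Undetermined eligibility = 16 + 113 = 129
Numerator: 140
Determined eligible: 140 + 14 + 54 + 85 + 16 = 309
e × U: 0.9040 × 129 = 116.62
Base: 309 + 116.62 = 425.62
RR3 = 140 / 425.62 = 0.3289

32.9%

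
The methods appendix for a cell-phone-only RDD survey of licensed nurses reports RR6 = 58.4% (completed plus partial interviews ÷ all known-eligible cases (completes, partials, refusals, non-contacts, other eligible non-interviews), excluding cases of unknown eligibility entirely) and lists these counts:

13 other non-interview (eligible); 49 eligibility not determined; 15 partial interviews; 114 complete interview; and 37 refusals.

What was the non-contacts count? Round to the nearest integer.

42

Top: 114 + 15 = 129
RR6 = 129 / D = 0.584
D = 129 / 0.584 = 220.9
Remaining denominator categories sum to 179
non-contacts = 220.9 − 179 ≈ 42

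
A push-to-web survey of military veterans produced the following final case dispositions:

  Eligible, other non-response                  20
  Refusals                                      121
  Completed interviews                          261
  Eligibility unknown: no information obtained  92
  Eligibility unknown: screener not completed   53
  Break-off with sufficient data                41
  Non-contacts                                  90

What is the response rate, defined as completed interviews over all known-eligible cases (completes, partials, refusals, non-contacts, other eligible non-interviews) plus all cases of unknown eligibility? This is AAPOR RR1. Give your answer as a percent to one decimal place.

Unknown eligibility = 53 + 92 = 145
Numerator = 261
Denom = 261 + 41 + 121 + 90 + 20 + 145 = 678
RR1 = 261 / 678 = 0.3850

38.5%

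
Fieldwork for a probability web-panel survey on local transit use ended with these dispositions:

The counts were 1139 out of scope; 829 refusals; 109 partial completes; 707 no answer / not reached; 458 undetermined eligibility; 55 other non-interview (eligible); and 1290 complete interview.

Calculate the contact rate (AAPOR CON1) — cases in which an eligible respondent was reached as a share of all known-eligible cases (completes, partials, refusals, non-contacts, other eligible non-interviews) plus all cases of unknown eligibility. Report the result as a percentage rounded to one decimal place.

66.2%

Top = 1290 + 109 + 829 + 55 = 2283
Base = 1290 + 109 + 829 + 707 + 55 + 458 = 3448
CON1 = 2283 / 3448 = 0.6621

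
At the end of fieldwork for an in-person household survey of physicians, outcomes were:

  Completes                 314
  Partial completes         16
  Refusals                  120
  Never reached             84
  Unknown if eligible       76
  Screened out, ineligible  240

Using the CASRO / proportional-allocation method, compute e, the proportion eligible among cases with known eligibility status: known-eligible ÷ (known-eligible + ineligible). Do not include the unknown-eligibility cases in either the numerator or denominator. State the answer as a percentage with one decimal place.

69.0%

Eligible (known): 314 + 16 + 120 + 84 = 534
e = 534 / (534 + 240) = 534 / 774 = 0.6899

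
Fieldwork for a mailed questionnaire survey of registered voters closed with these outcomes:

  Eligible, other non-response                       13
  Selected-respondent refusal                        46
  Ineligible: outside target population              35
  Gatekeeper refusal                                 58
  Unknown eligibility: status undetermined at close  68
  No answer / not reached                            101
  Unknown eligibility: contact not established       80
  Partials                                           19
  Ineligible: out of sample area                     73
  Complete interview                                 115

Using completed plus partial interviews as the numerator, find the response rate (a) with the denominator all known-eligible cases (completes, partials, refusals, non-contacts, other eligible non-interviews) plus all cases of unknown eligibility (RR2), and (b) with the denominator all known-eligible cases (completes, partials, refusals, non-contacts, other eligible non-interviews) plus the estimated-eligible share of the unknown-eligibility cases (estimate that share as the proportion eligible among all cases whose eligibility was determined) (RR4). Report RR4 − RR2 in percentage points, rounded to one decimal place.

2.0

Refusal or break-off = 58 + 46 = 104
Unknown if eligible = 80 + 68 = 148
Not eligible = 35 + 73 = 108
Top: 115 + 19 = 134
Denom: 115 + 19 + 104 + 101 + 13 + 148 = 500
RR2 = 134 / 500 = 0.2680
Eligible (known): 115 + 19 + 104 + 101 + 13 = 352
e = 352 / (352 + 108) = 352 / 460 = 0.7652
Eligible share of unknowns: 0.7652 × 148 = 113.25
Denom: 352 + 113.25 = 465.25
RR4 = 134 / 465.25 = 0.2880
Difference = 28.80 − 26.80 = 2.00 percentage points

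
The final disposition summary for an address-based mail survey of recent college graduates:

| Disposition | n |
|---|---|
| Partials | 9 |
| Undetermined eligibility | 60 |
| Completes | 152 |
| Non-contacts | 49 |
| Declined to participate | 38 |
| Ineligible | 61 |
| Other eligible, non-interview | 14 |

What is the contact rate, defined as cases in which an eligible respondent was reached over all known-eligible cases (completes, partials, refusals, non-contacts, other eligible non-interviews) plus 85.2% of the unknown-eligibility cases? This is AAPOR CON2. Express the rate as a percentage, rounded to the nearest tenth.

68.0%

Num = 152 + 9 + 38 + 14 = 213
Known eligible = 152 + 9 + 38 + 49 + 14 = 262
Eligible share of unknowns = 0.8520 × 60 = 51.12
Denominator = 262 + 51.12 = 313.12
CON2 = 213 / 313.12 = 0.6803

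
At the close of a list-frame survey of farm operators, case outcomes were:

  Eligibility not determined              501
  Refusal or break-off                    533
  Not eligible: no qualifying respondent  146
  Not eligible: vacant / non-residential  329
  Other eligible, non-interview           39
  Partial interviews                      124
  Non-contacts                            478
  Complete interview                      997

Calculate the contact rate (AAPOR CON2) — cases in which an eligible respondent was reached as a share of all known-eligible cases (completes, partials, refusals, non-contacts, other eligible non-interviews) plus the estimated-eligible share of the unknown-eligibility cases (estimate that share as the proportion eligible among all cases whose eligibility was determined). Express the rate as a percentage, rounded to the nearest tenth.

Not eligible = 146 + 329 = 475
Top = 997 + 124 + 533 + 39 = 1693
Determined eligible = 997 + 124 + 533 + 478 + 39 = 2171
e = 2171 / (2171 + 475) = 2171 / 2646 = 0.8205
e × U = 0.8205 × 501 = 411.07
Denom = 2171 + 411.07 = 2582.07
CON2 = 1693 / 2582.07 = 0.6557

65.6%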